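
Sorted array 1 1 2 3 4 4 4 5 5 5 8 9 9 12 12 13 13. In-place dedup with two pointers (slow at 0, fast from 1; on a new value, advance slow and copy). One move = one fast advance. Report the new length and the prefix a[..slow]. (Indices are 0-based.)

length 9; prefix = [1, 2, 3, 4, 5, 8, 9, 12, 13]

(s=0,f=1) a[fast]=1=a[slow] dup → fast++
(s=0,f=2) a[fast]=2≠a[slow]=1 write a[1]=2 → slow++,fast++
(s=1,f=3) a[fast]=3≠a[slow]=2 write a[2]=3 → slow++,fast++
(s=2,f=4) a[fast]=4≠a[slow]=3 write a[3]=4 → slow++,fast++
(s=3,f=5) a[fast]=4=a[slow] dup → fast++
(s=3,f=6) a[fast]=4=a[slow] dup → fast++
(s=3,f=7) a[fast]=5≠a[slow]=4 write a[4]=5 → slow++,fast++
(s=4,f=8) a[fast]=5=a[slow] dup → fast++
(s=4,f=9) a[fast]=5=a[slow] dup → fast++
(s=4,f=10) a[fast]=8≠a[slow]=5 write a[5]=8 → slow++,fast++
(s=5,f=11) a[fast]=9≠a[slow]=8 write a[6]=9 → slow++,fast++
(s=6,f=12) a[fast]=9=a[slow] dup → fast++
(s=6,f=13) a[fast]=12≠a[slow]=9 write a[7]=12 → slow++,fast++
(s=7,f=14) a[fast]=12=a[slow] dup → fast++
(s=7,f=15) a[fast]=13≠a[slow]=12 write a[8]=13 → slow++,fast++
(s=8,f=16) a[fast]=13=a[slow] dup → fast++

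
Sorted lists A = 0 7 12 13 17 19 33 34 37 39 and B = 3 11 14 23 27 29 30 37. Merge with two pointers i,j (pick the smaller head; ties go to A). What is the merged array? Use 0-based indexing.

[i=0,j=0] A[i]=0<=B[j]=3 take 0 → i++
[i=1,j=0] A[i]=7>B[j]=3 take 3 → j++
[i=1,j=1] A[i]=7<=B[j]=11 take 7 → i++
[i=2,j=1] A[i]=12>B[j]=11 take 11 → j++
[i=2,j=2] A[i]=12<=B[j]=14 take 12 → i++
[i=3,j=2] A[i]=13<=B[j]=14 take 13 → i++
[i=4,j=2] A[i]=17>B[j]=14 take 14 → j++
[i=4,j=3] A[i]=17<=B[j]=23 take 17 → i++
[i=5,j=3] A[i]=19<=B[j]=23 take 19 → i++
[i=6,j=3] A[i]=33>B[j]=23 take 23 → j++
[i=6,j=4] A[i]=33>B[j]=27 take 27 → j++
[i=6,j=5] A[i]=33>B[j]=29 take 29 → j++
[i=6,j=6] A[i]=33>B[j]=30 take 30 → j++
[i=6,j=7] A[i]=33<=B[j]=37 take 33 → i++
[i=7,j=7] A[i]=34<=B[j]=37 take 34 → i++
[i=8,j=7] A[i]=37<=B[j]=37 take 37 → i++
[i=9,j=7] A[i]=39>B[j]=37 take 37 → j++
[i=9,j=8] B done, take A[i]=39 → i++

[0, 3, 7, 11, 12, 13, 14, 17, 19, 23, 27, 29, 30, 33, 34, 37, 37, 39]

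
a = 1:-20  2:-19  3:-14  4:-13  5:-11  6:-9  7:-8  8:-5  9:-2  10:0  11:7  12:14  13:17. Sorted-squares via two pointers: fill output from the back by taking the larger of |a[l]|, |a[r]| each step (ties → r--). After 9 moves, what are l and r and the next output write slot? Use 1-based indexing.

[1,13] |-20|>|17| out[13]=400 → l++
[2,13] |-19|>|17| out[12]=361 → l++
[3,13] |-14|<=|17| out[11]=289 → r--
[3,12] |-14|<=|14| out[10]=196 → r--
[3,11] |-14|>|7| out[9]=196 → l++
[4,11] |-13|>|7| out[8]=169 → l++
[5,11] |-11|>|7| out[7]=121 → l++
[6,11] |-9|>|7| out[6]=81 → l++
[7,11] |-8|>|7| out[5]=64 → l++

l=8, r=11, next write slot=4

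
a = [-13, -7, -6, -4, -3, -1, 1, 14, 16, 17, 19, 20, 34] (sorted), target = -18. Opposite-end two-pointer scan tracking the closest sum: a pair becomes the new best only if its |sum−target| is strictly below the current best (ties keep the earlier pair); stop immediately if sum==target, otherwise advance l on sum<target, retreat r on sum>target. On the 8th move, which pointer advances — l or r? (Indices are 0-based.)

r

l=0 r=12: -13+34=21 d=39 *, r--
l=0 r=11: -13+20=7 d=25 *, r--
l=0 r=10: -13+19=6 d=24 *, r--
l=0 r=9: -13+17=4 d=22 *, r--
l=0 r=8: -13+16=3 d=21 *, r--
l=0 r=7: -13+14=1 d=19 *, r--
l=0 r=6: -13+1=-12 d=6 *, r--
l=0 r=5: -13+-1=-14 d=4 *, r--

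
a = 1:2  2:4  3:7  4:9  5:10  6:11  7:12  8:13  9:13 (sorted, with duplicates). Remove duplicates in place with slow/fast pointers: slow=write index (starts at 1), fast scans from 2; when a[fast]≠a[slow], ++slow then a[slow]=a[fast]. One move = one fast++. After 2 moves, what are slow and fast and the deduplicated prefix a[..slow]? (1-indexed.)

slow=3, fast=4, prefix=[2, 4, 7]

(s=1,f=2) a[fast]=4≠a[slow]=2 write a[2]=4 → slow++,fast++
(s=2,f=3) a[fast]=7≠a[slow]=4 write a[3]=7 → slow++,fast++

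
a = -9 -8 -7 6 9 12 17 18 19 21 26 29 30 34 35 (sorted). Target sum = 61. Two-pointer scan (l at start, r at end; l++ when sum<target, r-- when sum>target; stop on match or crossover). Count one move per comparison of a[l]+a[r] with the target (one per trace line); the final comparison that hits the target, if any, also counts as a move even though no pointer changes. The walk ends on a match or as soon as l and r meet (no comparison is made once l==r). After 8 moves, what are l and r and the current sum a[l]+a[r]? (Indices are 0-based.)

[0,14] -9+35=26 <61 → l++
[1,14] -8+35=27 <61 → l++
[2,14] -7+35=28 <61 → l++
[3,14] 6+35=41 <61 → l++
[4,14] 9+35=44 <61 → l++
[5,14] 12+35=47 <61 → l++
[6,14] 17+35=52 <61 → l++
[7,14] 18+35=53 <61 → l++

l=8, r=14, sum=54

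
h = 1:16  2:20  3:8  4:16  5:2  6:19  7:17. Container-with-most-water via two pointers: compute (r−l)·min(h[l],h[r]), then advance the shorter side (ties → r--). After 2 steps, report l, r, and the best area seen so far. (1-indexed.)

l=1 r=7: min(16,17)*6=96 best=96 *, l++
l=2 r=7: min(20,17)*5=85 best=96, r--

l=2, r=6, best area=96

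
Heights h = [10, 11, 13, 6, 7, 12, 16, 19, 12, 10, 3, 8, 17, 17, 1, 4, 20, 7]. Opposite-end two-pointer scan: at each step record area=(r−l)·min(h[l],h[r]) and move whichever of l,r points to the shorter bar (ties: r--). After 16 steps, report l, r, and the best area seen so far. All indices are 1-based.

[1,18] min(10,7)*17=119 best=119 * → r--
[1,17] min(10,20)*16=160 best=160 * → l++
[2,17] min(11,20)*15=165 best=165 * → l++
[3,17] min(13,20)*14=182 best=182 * → l++
[4,17] min(6,20)*13=78 best=182 → l++
[5,17] min(7,20)*12=84 best=182 → l++
[6,17] min(12,20)*11=132 best=182 → l++
[7,17] min(16,20)*10=160 best=182 → l++
[8,17] min(19,20)*9=171 best=182 → l++
[9,17] min(12,20)*8=96 best=182 → l++
[10,17] min(10,20)*7=70 best=182 → l++
[11,17] min(3,20)*6=18 best=182 → l++
[12,17] min(8,20)*5=40 best=182 → l++
[13,17] min(17,20)*4=68 best=182 → l++
[14,17] min(17,20)*3=51 best=182 → l++
[15,17] min(1,20)*2=2 best=182 → l++

l=16, r=17, best area=182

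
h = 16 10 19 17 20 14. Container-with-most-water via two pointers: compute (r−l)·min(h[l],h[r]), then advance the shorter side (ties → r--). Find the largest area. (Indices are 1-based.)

max area = 70

l=1 r=6: min(16,14)*5=70 best=70 *, r--
l=1 r=5: min(16,20)*4=64 best=70, l++
l=2 r=5: min(10,20)*3=30 best=70, l++
l=3 r=5: min(19,20)*2=38 best=70, l++
l=4 r=5: min(17,20)*1=17 best=70, l++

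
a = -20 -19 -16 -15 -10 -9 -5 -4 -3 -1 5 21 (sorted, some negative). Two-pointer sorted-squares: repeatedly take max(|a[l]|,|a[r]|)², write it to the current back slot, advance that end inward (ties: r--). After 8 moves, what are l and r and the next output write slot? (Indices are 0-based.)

[0,11] |-20|<=|21| out[11]=441 → r--
[0,10] |-20|>|5| out[10]=400 → l++
[1,10] |-19|>|5| out[9]=361 → l++
[2,10] |-16|>|5| out[8]=256 → l++
[3,10] |-15|>|5| out[7]=225 → l++
[4,10] |-10|>|5| out[6]=100 → l++
[5,10] |-9|>|5| out[5]=81 → l++
[6,10] |-5|<=|5| out[4]=25 → r--

l=6, r=9, next write slot=3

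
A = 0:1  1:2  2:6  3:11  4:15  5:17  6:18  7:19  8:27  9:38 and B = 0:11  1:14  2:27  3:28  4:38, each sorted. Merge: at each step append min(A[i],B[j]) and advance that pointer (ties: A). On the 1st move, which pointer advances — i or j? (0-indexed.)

i=0 j=0: A[i]=1<=B[j]=11 take 1, i++

i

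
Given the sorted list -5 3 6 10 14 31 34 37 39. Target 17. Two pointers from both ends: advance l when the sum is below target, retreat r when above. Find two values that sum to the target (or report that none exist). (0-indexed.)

(3, 14)

[0,8] -5+39=34 >17 → r--
[0,7] -5+37=32 >17 → r--
[0,6] -5+34=29 >17 → r--
[0,5] -5+31=26 >17 → r--
[0,4] -5+14=9 <17 → l++
[1,4] 3+14=17 → found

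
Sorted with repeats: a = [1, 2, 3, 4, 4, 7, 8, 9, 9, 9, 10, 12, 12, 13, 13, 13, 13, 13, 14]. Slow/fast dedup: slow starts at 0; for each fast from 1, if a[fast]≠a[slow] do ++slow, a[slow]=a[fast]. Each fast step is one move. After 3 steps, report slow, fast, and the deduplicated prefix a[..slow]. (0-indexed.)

slow=3, fast=4, prefix=[1, 2, 3, 4]

slow=0 fast=1: a[fast]=2≠a[slow]=1 write a[1]=2, slow++,fast++
slow=1 fast=2: a[fast]=3≠a[slow]=2 write a[2]=3, slow++,fast++
slow=2 fast=3: a[fast]=4≠a[slow]=3 write a[3]=4, slow++,fast++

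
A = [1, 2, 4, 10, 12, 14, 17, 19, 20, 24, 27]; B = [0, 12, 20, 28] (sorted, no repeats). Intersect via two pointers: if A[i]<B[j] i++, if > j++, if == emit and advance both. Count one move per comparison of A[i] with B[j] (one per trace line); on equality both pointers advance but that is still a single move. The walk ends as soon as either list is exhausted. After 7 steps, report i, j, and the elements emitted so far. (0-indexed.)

i=0 j=0: 1>0, j++
i=0 j=1: 1<12, i++
i=1 j=1: 2<12, i++
i=2 j=1: 4<12, i++
i=3 j=1: 10<12, i++
i=4 j=1: 12==12 emit, i++,j++
i=5 j=2: 14<20, i++

i=6, j=2, emitted=[12]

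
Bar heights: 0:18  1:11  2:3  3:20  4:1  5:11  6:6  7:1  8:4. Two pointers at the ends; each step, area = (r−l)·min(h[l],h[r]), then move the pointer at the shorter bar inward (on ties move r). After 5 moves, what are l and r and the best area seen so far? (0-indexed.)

[0,8] min(18,4)*8=32 best=32 * → r--
[0,7] min(18,1)*7=7 best=32 → r--
[0,6] min(18,6)*6=36 best=36 * → r--
[0,5] min(18,11)*5=55 best=55 * → r--
[0,4] min(18,1)*4=4 best=55 → r--

l=0, r=3, best area=55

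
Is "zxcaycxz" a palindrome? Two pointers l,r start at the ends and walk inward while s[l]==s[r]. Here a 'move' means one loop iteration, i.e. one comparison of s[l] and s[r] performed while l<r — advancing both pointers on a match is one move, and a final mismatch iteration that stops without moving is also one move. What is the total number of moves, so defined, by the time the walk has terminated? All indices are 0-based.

4 moves

[0,7] 'z'=='z' → l++,r--
[1,6] 'x'=='x' → l++,r--
[2,5] 'c'=='c' → l++,r--
[3,4] 'a'!='y' → stop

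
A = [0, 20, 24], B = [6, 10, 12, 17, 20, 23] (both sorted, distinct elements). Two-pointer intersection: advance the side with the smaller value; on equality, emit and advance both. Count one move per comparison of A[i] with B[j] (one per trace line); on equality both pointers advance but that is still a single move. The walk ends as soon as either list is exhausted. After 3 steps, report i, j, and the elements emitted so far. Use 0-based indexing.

[i=0,j=0] 0<6 → i++
[i=1,j=0] 20>6 → j++
[i=1,j=1] 20>10 → j++

i=1, j=2, emitted=[]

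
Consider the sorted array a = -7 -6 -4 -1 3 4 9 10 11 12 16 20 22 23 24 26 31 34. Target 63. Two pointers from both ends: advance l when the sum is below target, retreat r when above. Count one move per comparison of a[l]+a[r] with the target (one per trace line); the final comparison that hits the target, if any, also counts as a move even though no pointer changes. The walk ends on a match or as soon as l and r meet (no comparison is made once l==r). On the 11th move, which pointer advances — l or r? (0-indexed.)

l

[0,17] -7+34=27 <63 → l++
[1,17] -6+34=28 <63 → l++
[2,17] -4+34=30 <63 → l++
[3,17] -1+34=33 <63 → l++
[4,17] 3+34=37 <63 → l++
[5,17] 4+34=38 <63 → l++
[6,17] 9+34=43 <63 → l++
[7,17] 10+34=44 <63 → l++
[8,17] 11+34=45 <63 → l++
[9,17] 12+34=46 <63 → l++
[10,17] 16+34=50 <63 → l++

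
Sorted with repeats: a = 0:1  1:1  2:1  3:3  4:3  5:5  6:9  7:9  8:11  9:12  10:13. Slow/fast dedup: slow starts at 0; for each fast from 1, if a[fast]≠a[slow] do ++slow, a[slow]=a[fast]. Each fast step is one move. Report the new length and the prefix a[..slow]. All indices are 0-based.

slow=0 fast=1: a[fast]=1=a[slow] dup, fast++
slow=0 fast=2: a[fast]=1=a[slow] dup, fast++
slow=0 fast=3: a[fast]=3≠a[slow]=1 write a[1]=3, slow++,fast++
slow=1 fast=4: a[fast]=3=a[slow] dup, fast++
slow=1 fast=5: a[fast]=5≠a[slow]=3 write a[2]=5, slow++,fast++
slow=2 fast=6: a[fast]=9≠a[slow]=5 write a[3]=9, slow++,fast++
slow=3 fast=7: a[fast]=9=a[slow] dup, fast++
slow=3 fast=8: a[fast]=11≠a[slow]=9 write a[4]=11, slow++,fast++
slow=4 fast=9: a[fast]=12≠a[slow]=11 write a[5]=12, slow++,fast++
slow=5 fast=10: a[fast]=13≠a[slow]=12 write a[6]=13, slow++,fast++

length 7; prefix = [1, 3, 5, 9, 11, 12, 13]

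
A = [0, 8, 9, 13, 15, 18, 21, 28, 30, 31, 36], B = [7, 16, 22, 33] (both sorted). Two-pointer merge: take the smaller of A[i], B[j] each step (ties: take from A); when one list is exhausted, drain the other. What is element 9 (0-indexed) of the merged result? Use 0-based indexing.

merged[9] = 22

i=0 j=0: A[i]=0<=B[j]=7 take 0, i++
i=1 j=0: A[i]=8>B[j]=7 take 7, j++
i=1 j=1: A[i]=8<=B[j]=16 take 8, i++
i=2 j=1: A[i]=9<=B[j]=16 take 9, i++
i=3 j=1: A[i]=13<=B[j]=16 take 13, i++
i=4 j=1: A[i]=15<=B[j]=16 take 15, i++
i=5 j=1: A[i]=18>B[j]=16 take 16, j++
i=5 j=2: A[i]=18<=B[j]=22 take 18, i++
i=6 j=2: A[i]=21<=B[j]=22 take 21, i++
i=7 j=2: A[i]=28>B[j]=22 take 22, j++
i=7 j=3: A[i]=28<=B[j]=33 take 28, i++
i=8 j=3: A[i]=30<=B[j]=33 take 30, i++
i=9 j=3: A[i]=31<=B[j]=33 take 31, i++
i=10 j=3: A[i]=36>B[j]=33 take 33, j++
i=10 j=4: B done, take A[i]=36, i++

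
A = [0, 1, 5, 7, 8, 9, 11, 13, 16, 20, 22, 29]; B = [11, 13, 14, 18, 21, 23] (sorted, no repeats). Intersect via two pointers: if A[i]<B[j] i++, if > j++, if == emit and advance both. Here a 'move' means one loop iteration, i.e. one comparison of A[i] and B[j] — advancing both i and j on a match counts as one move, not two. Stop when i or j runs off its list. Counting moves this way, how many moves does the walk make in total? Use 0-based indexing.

15 moves

i=0 j=0: 0<11, i++
i=1 j=0: 1<11, i++
i=2 j=0: 5<11, i++
i=3 j=0: 7<11, i++
i=4 j=0: 8<11, i++
i=5 j=0: 9<11, i++
i=6 j=0: 11==11 emit, i++,j++
i=7 j=1: 13==13 emit, i++,j++
i=8 j=2: 16>14, j++
i=8 j=3: 16<18, i++
i=9 j=3: 20>18, j++
i=9 j=4: 20<21, i++
i=10 j=4: 22>21, j++
i=10 j=5: 22<23, i++
i=11 j=5: 29>23, j++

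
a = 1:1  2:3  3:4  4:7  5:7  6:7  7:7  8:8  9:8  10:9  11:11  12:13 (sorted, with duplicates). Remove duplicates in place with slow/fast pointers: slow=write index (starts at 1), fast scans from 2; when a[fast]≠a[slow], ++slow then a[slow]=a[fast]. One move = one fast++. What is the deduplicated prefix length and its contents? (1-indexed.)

(s=1,f=2) a[fast]=3≠a[slow]=1 write a[2]=3 → slow++,fast++
(s=2,f=3) a[fast]=4≠a[slow]=3 write a[3]=4 → slow++,fast++
(s=3,f=4) a[fast]=7≠a[slow]=4 write a[4]=7 → slow++,fast++
(s=4,f=5) a[fast]=7=a[slow] dup → fast++
(s=4,f=6) a[fast]=7=a[slow] dup → fast++
(s=4,f=7) a[fast]=7=a[slow] dup → fast++
(s=4,f=8) a[fast]=8≠a[slow]=7 write a[5]=8 → slow++,fast++
(s=5,f=9) a[fast]=8=a[slow] dup → fast++
(s=5,f=10) a[fast]=9≠a[slow]=8 write a[6]=9 → slow++,fast++
(s=6,f=11) a[fast]=11≠a[slow]=9 write a[7]=11 → slow++,fast++
(s=7,f=12) a[fast]=13≠a[slow]=11 write a[8]=13 → slow++,fast++

length 8; prefix = [1, 3, 4, 7, 8, 9, 11, 13]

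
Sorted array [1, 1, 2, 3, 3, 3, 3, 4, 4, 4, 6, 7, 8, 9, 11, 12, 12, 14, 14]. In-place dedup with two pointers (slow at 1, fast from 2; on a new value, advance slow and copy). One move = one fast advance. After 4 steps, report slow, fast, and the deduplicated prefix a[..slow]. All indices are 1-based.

slow=3, fast=6, prefix=[1, 2, 3]

(s=1,f=2) a[fast]=1=a[slow] dup → fast++
(s=1,f=3) a[fast]=2≠a[slow]=1 write a[2]=2 → slow++,fast++
(s=2,f=4) a[fast]=3≠a[slow]=2 write a[3]=3 → slow++,fast++
(s=3,f=5) a[fast]=3=a[slow] dup → fast++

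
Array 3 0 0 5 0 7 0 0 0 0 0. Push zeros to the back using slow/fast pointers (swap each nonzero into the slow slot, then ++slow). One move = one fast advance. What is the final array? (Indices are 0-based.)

[3, 5, 7, 0, 0, 0, 0, 0, 0, 0, 0]

slow=0 fast=0: a[fast]=3≠0 swap→a[0]=3, slow++,fast++
slow=1 fast=1: a[fast]=0, fast++
slow=1 fast=2: a[fast]=0, fast++
slow=1 fast=3: a[fast]=5≠0 swap→a[1]=5, slow++,fast++
slow=2 fast=4: a[fast]=0, fast++
slow=2 fast=5: a[fast]=7≠0 swap→a[2]=7, slow++,fast++
slow=3 fast=6: a[fast]=0, fast++
slow=3 fast=7: a[fast]=0, fast++
slow=3 fast=8: a[fast]=0, fast++
slow=3 fast=9: a[fast]=0, fast++
slow=3 fast=10: a[fast]=0, fast++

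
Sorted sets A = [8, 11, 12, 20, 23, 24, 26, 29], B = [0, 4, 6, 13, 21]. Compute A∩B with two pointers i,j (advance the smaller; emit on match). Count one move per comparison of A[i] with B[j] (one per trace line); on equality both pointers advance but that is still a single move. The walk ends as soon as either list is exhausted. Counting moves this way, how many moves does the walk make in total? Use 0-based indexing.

i=0 j=0: 8>0, j++
i=0 j=1: 8>4, j++
i=0 j=2: 8>6, j++
i=0 j=3: 8<13, i++
i=1 j=3: 11<13, i++
i=2 j=3: 12<13, i++
i=3 j=3: 20>13, j++
i=3 j=4: 20<21, i++
i=4 j=4: 23>21, j++

9 moves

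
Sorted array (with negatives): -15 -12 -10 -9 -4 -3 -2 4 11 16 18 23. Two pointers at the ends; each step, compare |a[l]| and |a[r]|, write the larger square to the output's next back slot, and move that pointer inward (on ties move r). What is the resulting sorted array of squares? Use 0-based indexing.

[0,11] |-15|<=|23| out[11]=529 → r--
[0,10] |-15|<=|18| out[10]=324 → r--
[0,9] |-15|<=|16| out[9]=256 → r--
[0,8] |-15|>|11| out[8]=225 → l++
[1,8] |-12|>|11| out[7]=144 → l++
[2,8] |-10|<=|11| out[6]=121 → r--
[2,7] |-10|>|4| out[5]=100 → l++
[3,7] |-9|>|4| out[4]=81 → l++
[4,7] |-4|<=|4| out[3]=16 → r--
[4,6] |-4|>|-2| out[2]=16 → l++
[5,6] |-3|>|-2| out[1]=9 → l++
[6,6] |-2|<=|-2| out[0]=4 → r--

[4, 9, 16, 16, 81, 100, 121, 144, 225, 256, 324, 529]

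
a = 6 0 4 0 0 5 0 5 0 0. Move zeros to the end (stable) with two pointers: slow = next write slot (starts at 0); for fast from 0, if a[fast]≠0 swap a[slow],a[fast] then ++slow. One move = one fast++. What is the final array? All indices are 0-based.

slow=0 fast=0: a[fast]=6≠0 swap→a[0]=6, slow++,fast++
slow=1 fast=1: a[fast]=0, fast++
slow=1 fast=2: a[fast]=4≠0 swap→a[1]=4, slow++,fast++
slow=2 fast=3: a[fast]=0, fast++
slow=2 fast=4: a[fast]=0, fast++
slow=2 fast=5: a[fast]=5≠0 swap→a[2]=5, slow++,fast++
slow=3 fast=6: a[fast]=0, fast++
slow=3 fast=7: a[fast]=5≠0 swap→a[3]=5, slow++,fast++
slow=4 fast=8: a[fast]=0, fast++
slow=4 fast=9: a[fast]=0, fast++

[6, 4, 5, 5, 0, 0, 0, 0, 0, 0]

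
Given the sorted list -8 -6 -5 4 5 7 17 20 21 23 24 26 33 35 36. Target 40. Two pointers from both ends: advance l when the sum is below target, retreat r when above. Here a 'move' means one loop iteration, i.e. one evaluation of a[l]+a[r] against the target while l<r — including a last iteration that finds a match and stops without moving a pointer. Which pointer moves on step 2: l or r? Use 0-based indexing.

l

[0,14] -8+36=28 <40 → l++
[1,14] -6+36=30 <40 → l++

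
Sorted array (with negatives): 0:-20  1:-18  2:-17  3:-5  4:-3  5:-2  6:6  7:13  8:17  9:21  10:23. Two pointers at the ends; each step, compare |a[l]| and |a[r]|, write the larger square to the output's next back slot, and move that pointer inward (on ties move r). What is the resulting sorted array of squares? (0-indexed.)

[0,10] |-20|<=|23| out[10]=529 → r--
[0,9] |-20|<=|21| out[9]=441 → r--
[0,8] |-20|>|17| out[8]=400 → l++
[1,8] |-18|>|17| out[7]=324 → l++
[2,8] |-17|<=|17| out[6]=289 → r--
[2,7] |-17|>|13| out[5]=289 → l++
[3,7] |-5|<=|13| out[4]=169 → r--
[3,6] |-5|<=|6| out[3]=36 → r--
[3,5] |-5|>|-2| out[2]=25 → l++
[4,5] |-3|>|-2| out[1]=9 → l++
[5,5] |-2|<=|-2| out[0]=4 → r--

[4, 9, 25, 36, 169, 289, 289, 324, 400, 441, 529]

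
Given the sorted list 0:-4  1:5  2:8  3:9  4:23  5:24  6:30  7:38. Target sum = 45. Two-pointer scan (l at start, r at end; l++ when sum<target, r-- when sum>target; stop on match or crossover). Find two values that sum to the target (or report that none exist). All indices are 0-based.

no pair

[0,7] -4+38=34 <45 → l++
[1,7] 5+38=43 <45 → l++
[2,7] 8+38=46 >45 → r--
[2,6] 8+30=38 <45 → l++
[3,6] 9+30=39 <45 → l++
[4,6] 23+30=53 >45 → r--
[4,5] 23+24=47 >45 → r--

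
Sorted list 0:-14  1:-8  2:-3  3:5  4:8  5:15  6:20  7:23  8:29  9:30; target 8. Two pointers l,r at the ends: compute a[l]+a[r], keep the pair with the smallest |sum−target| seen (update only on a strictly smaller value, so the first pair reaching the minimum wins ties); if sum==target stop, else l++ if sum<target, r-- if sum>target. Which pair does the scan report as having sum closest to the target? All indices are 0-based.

pair (-14, 23) with sum 9 (|Δ|=1)

[0,9] -14+30=16 d=8 * → r--
[0,8] -14+29=15 d=7 * → r--
[0,7] -14+23=9 d=1 * → r--
[0,6] -14+20=6 d=2 → l++
[1,6] -8+20=12 d=4 → r--
[1,5] -8+15=7 d=1 → l++
[2,5] -3+15=12 d=4 → r--
[2,4] -3+8=5 d=3 → l++
[3,4] 5+8=13 d=5 → r--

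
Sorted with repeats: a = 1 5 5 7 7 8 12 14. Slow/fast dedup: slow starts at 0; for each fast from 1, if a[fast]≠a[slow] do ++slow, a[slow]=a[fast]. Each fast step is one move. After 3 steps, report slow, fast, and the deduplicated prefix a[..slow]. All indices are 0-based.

slow=2, fast=4, prefix=[1, 5, 7]

(s=0,f=1) a[fast]=5≠a[slow]=1 write a[1]=5 → slow++,fast++
(s=1,f=2) a[fast]=5=a[slow] dup → fast++
(s=1,f=3) a[fast]=7≠a[slow]=5 write a[2]=7 → slow++,fast++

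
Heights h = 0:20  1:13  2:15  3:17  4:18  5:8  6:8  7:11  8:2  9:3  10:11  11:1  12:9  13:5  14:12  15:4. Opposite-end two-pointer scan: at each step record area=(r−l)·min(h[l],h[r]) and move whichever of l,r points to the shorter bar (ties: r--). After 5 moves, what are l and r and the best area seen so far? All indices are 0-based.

l=0, r=10, best area=168

l=0 r=15: min(20,4)*15=60 best=60 *, r--
l=0 r=14: min(20,12)*14=168 best=168 *, r--
l=0 r=13: min(20,5)*13=65 best=168, r--
l=0 r=12: min(20,9)*12=108 best=168, r--
l=0 r=11: min(20,1)*11=11 best=168, r--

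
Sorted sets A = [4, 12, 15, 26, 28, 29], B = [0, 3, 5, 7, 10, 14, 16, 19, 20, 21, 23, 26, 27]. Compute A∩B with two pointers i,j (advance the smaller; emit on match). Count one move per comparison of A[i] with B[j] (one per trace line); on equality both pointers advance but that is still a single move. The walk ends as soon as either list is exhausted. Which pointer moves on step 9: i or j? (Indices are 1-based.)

i=1 j=1: 4>0, j++
i=1 j=2: 4>3, j++
i=1 j=3: 4<5, i++
i=2 j=3: 12>5, j++
i=2 j=4: 12>7, j++
i=2 j=5: 12>10, j++
i=2 j=6: 12<14, i++
i=3 j=6: 15>14, j++
i=3 j=7: 15<16, i++

i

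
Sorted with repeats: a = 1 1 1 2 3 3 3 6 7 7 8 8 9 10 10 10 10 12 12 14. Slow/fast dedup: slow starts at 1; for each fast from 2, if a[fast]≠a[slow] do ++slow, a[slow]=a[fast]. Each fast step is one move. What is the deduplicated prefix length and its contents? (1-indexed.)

slow=1 fast=2: a[fast]=1=a[slow] dup, fast++
slow=1 fast=3: a[fast]=1=a[slow] dup, fast++
slow=1 fast=4: a[fast]=2≠a[slow]=1 write a[2]=2, slow++,fast++
slow=2 fast=5: a[fast]=3≠a[slow]=2 write a[3]=3, slow++,fast++
slow=3 fast=6: a[fast]=3=a[slow] dup, fast++
slow=3 fast=7: a[fast]=3=a[slow] dup, fast++
slow=3 fast=8: a[fast]=6≠a[slow]=3 write a[4]=6, slow++,fast++
slow=4 fast=9: a[fast]=7≠a[slow]=6 write a[5]=7, slow++,fast++
slow=5 fast=10: a[fast]=7=a[slow] dup, fast++
slow=5 fast=11: a[fast]=8≠a[slow]=7 write a[6]=8, slow++,fast++
slow=6 fast=12: a[fast]=8=a[slow] dup, fast++
slow=6 fast=13: a[fast]=9≠a[slow]=8 write a[7]=9, slow++,fast++
slow=7 fast=14: a[fast]=10≠a[slow]=9 write a[8]=10, slow++,fast++
slow=8 fast=15: a[fast]=10=a[slow] dup, fast++
slow=8 fast=16: a[fast]=10=a[slow] dup, fast++
slow=8 fast=17: a[fast]=10=a[slow] dup, fast++
slow=8 fast=18: a[fast]=12≠a[slow]=10 write a[9]=12, slow++,fast++
slow=9 fast=19: a[fast]=12=a[slow] dup, fast++
slow=9 fast=20: a[fast]=14≠a[slow]=12 write a[10]=14, slow++,fast++

length 10; prefix = [1, 2, 3, 6, 7, 8, 9, 10, 12, 14]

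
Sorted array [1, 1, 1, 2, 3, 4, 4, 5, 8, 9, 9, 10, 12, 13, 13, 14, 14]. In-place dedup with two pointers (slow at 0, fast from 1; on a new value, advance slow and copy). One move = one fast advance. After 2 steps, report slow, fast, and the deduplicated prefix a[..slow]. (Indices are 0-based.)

slow=0, fast=3, prefix=[1]

(s=0,f=1) a[fast]=1=a[slow] dup → fast++
(s=0,f=2) a[fast]=1=a[slow] dup → fast++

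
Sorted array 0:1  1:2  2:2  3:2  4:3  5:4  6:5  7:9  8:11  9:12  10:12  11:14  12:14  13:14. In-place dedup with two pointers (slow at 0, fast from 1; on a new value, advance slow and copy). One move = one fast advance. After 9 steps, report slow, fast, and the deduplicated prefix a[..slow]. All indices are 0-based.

(s=0,f=1) a[fast]=2≠a[slow]=1 write a[1]=2 → slow++,fast++
(s=1,f=2) a[fast]=2=a[slow] dup → fast++
(s=1,f=3) a[fast]=2=a[slow] dup → fast++
(s=1,f=4) a[fast]=3≠a[slow]=2 write a[2]=3 → slow++,fast++
(s=2,f=5) a[fast]=4≠a[slow]=3 write a[3]=4 → slow++,fast++
(s=3,f=6) a[fast]=5≠a[slow]=4 write a[4]=5 → slow++,fast++
(s=4,f=7) a[fast]=9≠a[slow]=5 write a[5]=9 → slow++,fast++
(s=5,f=8) a[fast]=11≠a[slow]=9 write a[6]=11 → slow++,fast++
(s=6,f=9) a[fast]=12≠a[slow]=11 write a[7]=12 → slow++,fast++

slow=7, fast=10, prefix=[1, 2, 3, 4, 5, 9, 11, 12]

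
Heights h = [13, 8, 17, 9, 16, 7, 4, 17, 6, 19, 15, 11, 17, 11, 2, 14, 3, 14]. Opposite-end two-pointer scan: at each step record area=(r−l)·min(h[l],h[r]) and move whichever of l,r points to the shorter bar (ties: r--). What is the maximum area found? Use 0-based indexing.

max area = 221

l=0 r=17: min(13,14)*17=221 best=221 *, l++
l=1 r=17: min(8,14)*16=128 best=221, l++
l=2 r=17: min(17,14)*15=210 best=221, r--
l=2 r=16: min(17,3)*14=42 best=221, r--
l=2 r=15: min(17,14)*13=182 best=221, r--
l=2 r=14: min(17,2)*12=24 best=221, r--
l=2 r=13: min(17,11)*11=121 best=221, r--
l=2 r=12: min(17,17)*10=170 best=221, r--
l=2 r=11: min(17,11)*9=99 best=221, r--
l=2 r=10: min(17,15)*8=120 best=221, r--
l=2 r=9: min(17,19)*7=119 best=221, l++
l=3 r=9: min(9,19)*6=54 best=221, l++
l=4 r=9: min(16,19)*5=80 best=221, l++
l=5 r=9: min(7,19)*4=28 best=221, l++
l=6 r=9: min(4,19)*3=12 best=221, l++
l=7 r=9: min(17,19)*2=34 best=221, l++
l=8 r=9: min(6,19)*1=6 best=221, l++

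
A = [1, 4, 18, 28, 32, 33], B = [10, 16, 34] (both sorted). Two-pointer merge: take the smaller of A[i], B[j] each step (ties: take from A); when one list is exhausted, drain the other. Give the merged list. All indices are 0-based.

i=0 j=0: A[i]=1<=B[j]=10 take 1, i++
i=1 j=0: A[i]=4<=B[j]=10 take 4, i++
i=2 j=0: A[i]=18>B[j]=10 take 10, j++
i=2 j=1: A[i]=18>B[j]=16 take 16, j++
i=2 j=2: A[i]=18<=B[j]=34 take 18, i++
i=3 j=2: A[i]=28<=B[j]=34 take 28, i++
i=4 j=2: A[i]=32<=B[j]=34 take 32, i++
i=5 j=2: A[i]=33<=B[j]=34 take 33, i++
i=6 j=2: A done, take B[j]=34, j++

[1, 4, 10, 16, 18, 28, 32, 33, 34]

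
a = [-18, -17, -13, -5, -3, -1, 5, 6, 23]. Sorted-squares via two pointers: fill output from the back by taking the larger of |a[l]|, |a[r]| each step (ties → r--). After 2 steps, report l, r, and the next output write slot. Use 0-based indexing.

l=1, r=7, next write slot=6

[0,8] |-18|<=|23| out[8]=529 → r--
[0,7] |-18|>|6| out[7]=324 → l++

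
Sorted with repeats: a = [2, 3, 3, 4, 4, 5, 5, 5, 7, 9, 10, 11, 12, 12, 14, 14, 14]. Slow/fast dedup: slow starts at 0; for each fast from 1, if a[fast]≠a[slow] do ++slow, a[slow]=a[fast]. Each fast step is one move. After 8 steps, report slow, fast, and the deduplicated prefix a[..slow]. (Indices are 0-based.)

(s=0,f=1) a[fast]=3≠a[slow]=2 write a[1]=3 → slow++,fast++
(s=1,f=2) a[fast]=3=a[slow] dup → fast++
(s=1,f=3) a[fast]=4≠a[slow]=3 write a[2]=4 → slow++,fast++
(s=2,f=4) a[fast]=4=a[slow] dup → fast++
(s=2,f=5) a[fast]=5≠a[slow]=4 write a[3]=5 → slow++,fast++
(s=3,f=6) a[fast]=5=a[slow] dup → fast++
(s=3,f=7) a[fast]=5=a[slow] dup → fast++
(s=3,f=8) a[fast]=7≠a[slow]=5 write a[4]=7 → slow++,fast++

slow=4, fast=9, prefix=[2, 3, 4, 5, 7]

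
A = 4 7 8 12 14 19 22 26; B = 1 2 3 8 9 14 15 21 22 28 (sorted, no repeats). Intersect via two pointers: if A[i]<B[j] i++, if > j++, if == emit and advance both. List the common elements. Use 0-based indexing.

intersection = [8, 14, 22]

i=0 j=0: 4>1, j++
i=0 j=1: 4>2, j++
i=0 j=2: 4>3, j++
i=0 j=3: 4<8, i++
i=1 j=3: 7<8, i++
i=2 j=3: 8==8 emit, i++,j++
i=3 j=4: 12>9, j++
i=3 j=5: 12<14, i++
i=4 j=5: 14==14 emit, i++,j++
i=5 j=6: 19>15, j++
i=5 j=7: 19<21, i++
i=6 j=7: 22>21, j++
i=6 j=8: 22==22 emit, i++,j++
i=7 j=9: 26<28, i++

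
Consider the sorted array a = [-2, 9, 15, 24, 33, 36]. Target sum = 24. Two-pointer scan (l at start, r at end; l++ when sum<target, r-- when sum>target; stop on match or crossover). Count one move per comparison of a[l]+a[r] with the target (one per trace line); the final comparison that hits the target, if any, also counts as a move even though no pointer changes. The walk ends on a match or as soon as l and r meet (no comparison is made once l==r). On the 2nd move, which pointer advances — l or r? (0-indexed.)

l=0 r=5: -2+36=34 >24, r--
l=0 r=4: -2+33=31 >24, r--

r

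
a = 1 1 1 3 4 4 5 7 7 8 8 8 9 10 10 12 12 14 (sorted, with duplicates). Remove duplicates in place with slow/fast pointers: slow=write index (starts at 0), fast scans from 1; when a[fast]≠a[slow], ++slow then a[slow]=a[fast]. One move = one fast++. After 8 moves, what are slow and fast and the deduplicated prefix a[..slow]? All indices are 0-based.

(s=0,f=1) a[fast]=1=a[slow] dup → fast++
(s=0,f=2) a[fast]=1=a[slow] dup → fast++
(s=0,f=3) a[fast]=3≠a[slow]=1 write a[1]=3 → slow++,fast++
(s=1,f=4) a[fast]=4≠a[slow]=3 write a[2]=4 → slow++,fast++
(s=2,f=5) a[fast]=4=a[slow] dup → fast++
(s=2,f=6) a[fast]=5≠a[slow]=4 write a[3]=5 → slow++,fast++
(s=3,f=7) a[fast]=7≠a[slow]=5 write a[4]=7 → slow++,fast++
(s=4,f=8) a[fast]=7=a[slow] dup → fast++

slow=4, fast=9, prefix=[1, 3, 4, 5, 7]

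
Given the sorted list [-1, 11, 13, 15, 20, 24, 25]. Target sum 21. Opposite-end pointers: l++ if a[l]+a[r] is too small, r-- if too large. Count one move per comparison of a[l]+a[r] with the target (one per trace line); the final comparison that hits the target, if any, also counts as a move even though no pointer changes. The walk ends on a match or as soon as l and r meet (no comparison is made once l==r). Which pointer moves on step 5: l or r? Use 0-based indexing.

r

[0,6] -1+25=24 >21 → r--
[0,5] -1+24=23 >21 → r--
[0,4] -1+20=19 <21 → l++
[1,4] 11+20=31 >21 → r--
[1,3] 11+15=26 >21 → r--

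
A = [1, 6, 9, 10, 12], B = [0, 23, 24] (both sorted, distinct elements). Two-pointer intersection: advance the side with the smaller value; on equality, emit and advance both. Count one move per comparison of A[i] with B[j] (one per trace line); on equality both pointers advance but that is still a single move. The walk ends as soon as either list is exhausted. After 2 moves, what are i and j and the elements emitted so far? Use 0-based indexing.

i=1, j=1, emitted=[]

i=0 j=0: 1>0, j++
i=0 j=1: 1<23, i++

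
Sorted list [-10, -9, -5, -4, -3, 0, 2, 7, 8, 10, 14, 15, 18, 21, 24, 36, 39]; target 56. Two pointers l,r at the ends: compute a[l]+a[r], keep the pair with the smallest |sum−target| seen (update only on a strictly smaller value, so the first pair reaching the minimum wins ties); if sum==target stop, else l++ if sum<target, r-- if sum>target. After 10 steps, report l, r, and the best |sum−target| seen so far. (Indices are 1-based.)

l=11, r=17, best |Δ|=7

[1,17] -10+39=29 d=27 * → l++
[2,17] -9+39=30 d=26 * → l++
[3,17] -5+39=34 d=22 * → l++
[4,17] -4+39=35 d=21 * → l++
[5,17] -3+39=36 d=20 * → l++
[6,17] 0+39=39 d=17 * → l++
[7,17] 2+39=41 d=15 * → l++
[8,17] 7+39=46 d=10 * → l++
[9,17] 8+39=47 d=9 * → l++
[10,17] 10+39=49 d=7 * → l++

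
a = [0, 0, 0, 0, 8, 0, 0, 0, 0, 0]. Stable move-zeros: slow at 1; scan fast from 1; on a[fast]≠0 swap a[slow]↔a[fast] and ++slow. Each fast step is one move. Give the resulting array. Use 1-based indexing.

slow=1 fast=1: a[fast]=0, fast++
slow=1 fast=2: a[fast]=0, fast++
slow=1 fast=3: a[fast]=0, fast++
slow=1 fast=4: a[fast]=0, fast++
slow=1 fast=5: a[fast]=8≠0 swap→a[1]=8, slow++,fast++
slow=2 fast=6: a[fast]=0, fast++
slow=2 fast=7: a[fast]=0, fast++
slow=2 fast=8: a[fast]=0, fast++
slow=2 fast=9: a[fast]=0, fast++
slow=2 fast=10: a[fast]=0, fast++

[8, 0, 0, 0, 0, 0, 0, 0, 0, 0]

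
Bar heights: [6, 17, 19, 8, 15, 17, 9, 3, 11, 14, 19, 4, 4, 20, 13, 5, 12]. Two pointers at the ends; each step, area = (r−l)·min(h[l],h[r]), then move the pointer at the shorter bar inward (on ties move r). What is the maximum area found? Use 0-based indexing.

[0,16] min(6,12)*16=96 best=96 * → l++
[1,16] min(17,12)*15=180 best=180 * → r--
[1,15] min(17,5)*14=70 best=180 → r--
[1,14] min(17,13)*13=169 best=180 → r--
[1,13] min(17,20)*12=204 best=204 * → l++
[2,13] min(19,20)*11=209 best=209 * → l++
[3,13] min(8,20)*10=80 best=209 → l++
[4,13] min(15,20)*9=135 best=209 → l++
[5,13] min(17,20)*8=136 best=209 → l++
[6,13] min(9,20)*7=63 best=209 → l++
[7,13] min(3,20)*6=18 best=209 → l++
[8,13] min(11,20)*5=55 best=209 → l++
[9,13] min(14,20)*4=56 best=209 → l++
[10,13] min(19,20)*3=57 best=209 → l++
[11,13] min(4,20)*2=8 best=209 → l++
[12,13] min(4,20)*1=4 best=209 → l++

max area = 209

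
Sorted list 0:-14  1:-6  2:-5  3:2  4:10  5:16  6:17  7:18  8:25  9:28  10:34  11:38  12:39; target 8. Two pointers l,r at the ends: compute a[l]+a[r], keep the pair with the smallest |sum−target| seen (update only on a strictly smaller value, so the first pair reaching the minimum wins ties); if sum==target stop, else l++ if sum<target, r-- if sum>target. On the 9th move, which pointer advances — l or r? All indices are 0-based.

[0,12] -14+39=25 d=17 * → r--
[0,11] -14+38=24 d=16 * → r--
[0,10] -14+34=20 d=12 * → r--
[0,9] -14+28=14 d=6 * → r--
[0,8] -14+25=11 d=3 * → r--
[0,7] -14+18=4 d=4 → l++
[1,7] -6+18=12 d=4 → r--
[1,6] -6+17=11 d=3 → r--
[1,5] -6+16=10 d=2 * → r--

r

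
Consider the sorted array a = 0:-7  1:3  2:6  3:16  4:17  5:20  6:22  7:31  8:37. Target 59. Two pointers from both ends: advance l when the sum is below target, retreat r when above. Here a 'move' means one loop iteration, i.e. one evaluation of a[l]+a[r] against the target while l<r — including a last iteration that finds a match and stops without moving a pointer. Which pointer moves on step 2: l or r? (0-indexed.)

[0,8] -7+37=30 <59 → l++
[1,8] 3+37=40 <59 → l++

l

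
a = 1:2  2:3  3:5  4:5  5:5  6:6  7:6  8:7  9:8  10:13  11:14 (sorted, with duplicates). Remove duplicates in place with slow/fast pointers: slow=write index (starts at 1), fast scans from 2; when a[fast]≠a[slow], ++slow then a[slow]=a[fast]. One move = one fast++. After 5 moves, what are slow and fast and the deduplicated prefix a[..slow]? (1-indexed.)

slow=1 fast=2: a[fast]=3≠a[slow]=2 write a[2]=3, slow++,fast++
slow=2 fast=3: a[fast]=5≠a[slow]=3 write a[3]=5, slow++,fast++
slow=3 fast=4: a[fast]=5=a[slow] dup, fast++
slow=3 fast=5: a[fast]=5=a[slow] dup, fast++
slow=3 fast=6: a[fast]=6≠a[slow]=5 write a[4]=6, slow++,fast++

slow=4, fast=7, prefix=[2, 3, 5, 6]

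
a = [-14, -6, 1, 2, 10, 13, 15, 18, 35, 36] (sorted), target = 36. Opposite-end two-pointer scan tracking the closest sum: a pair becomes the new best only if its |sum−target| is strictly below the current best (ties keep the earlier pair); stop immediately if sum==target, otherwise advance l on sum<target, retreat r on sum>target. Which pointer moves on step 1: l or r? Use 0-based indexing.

l

[0,9] -14+36=22 d=14 * → l++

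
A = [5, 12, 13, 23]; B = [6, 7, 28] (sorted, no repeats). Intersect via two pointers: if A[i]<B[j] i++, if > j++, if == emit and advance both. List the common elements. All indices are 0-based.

i=0 j=0: 5<6, i++
i=1 j=0: 12>6, j++
i=1 j=1: 12>7, j++
i=1 j=2: 12<28, i++
i=2 j=2: 13<28, i++
i=3 j=2: 23<28, i++

intersection = []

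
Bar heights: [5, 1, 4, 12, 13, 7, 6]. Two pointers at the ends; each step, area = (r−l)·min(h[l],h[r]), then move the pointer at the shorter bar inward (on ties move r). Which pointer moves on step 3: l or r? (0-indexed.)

[0,6] min(5,6)*6=30 best=30 * → l++
[1,6] min(1,6)*5=5 best=30 → l++
[2,6] min(4,6)*4=16 best=30 → l++

l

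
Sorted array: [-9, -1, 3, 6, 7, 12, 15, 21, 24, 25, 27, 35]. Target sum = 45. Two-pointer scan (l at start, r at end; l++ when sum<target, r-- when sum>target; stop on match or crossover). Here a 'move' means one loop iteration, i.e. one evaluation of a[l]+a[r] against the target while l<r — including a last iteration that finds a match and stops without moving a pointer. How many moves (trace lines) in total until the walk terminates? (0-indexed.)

[0,11] -9+35=26 <45 → l++
[1,11] -1+35=34 <45 → l++
[2,11] 3+35=38 <45 → l++
[3,11] 6+35=41 <45 → l++
[4,11] 7+35=42 <45 → l++
[5,11] 12+35=47 >45 → r--
[5,10] 12+27=39 <45 → l++
[6,10] 15+27=42 <45 → l++
[7,10] 21+27=48 >45 → r--
[7,9] 21+25=46 >45 → r--
[7,8] 21+24=45 → found

11 moves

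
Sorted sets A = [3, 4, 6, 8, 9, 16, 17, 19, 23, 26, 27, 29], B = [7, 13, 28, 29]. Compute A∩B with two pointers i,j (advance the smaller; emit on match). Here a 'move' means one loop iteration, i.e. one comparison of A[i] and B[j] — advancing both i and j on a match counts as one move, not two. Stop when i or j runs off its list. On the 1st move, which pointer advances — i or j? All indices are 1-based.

i

[i=1,j=1] 3<7 → i++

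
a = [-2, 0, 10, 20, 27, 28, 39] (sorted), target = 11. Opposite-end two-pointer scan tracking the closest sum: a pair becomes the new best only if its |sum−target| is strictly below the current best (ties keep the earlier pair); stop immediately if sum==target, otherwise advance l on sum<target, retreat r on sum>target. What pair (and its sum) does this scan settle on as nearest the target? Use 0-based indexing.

pair (0, 10) with sum 10 (|Δ|=1)

l=0 r=6: -2+39=37 d=26 *, r--
l=0 r=5: -2+28=26 d=15 *, r--
l=0 r=4: -2+27=25 d=14 *, r--
l=0 r=3: -2+20=18 d=7 *, r--
l=0 r=2: -2+10=8 d=3 *, l++
l=1 r=2: 0+10=10 d=1 *, l++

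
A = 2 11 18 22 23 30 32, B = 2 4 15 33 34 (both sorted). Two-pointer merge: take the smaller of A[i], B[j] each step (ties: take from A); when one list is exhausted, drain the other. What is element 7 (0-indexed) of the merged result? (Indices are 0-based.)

merged[7] = 23

[i=0,j=0] A[i]=2<=B[j]=2 take 2 → i++
[i=1,j=0] A[i]=11>B[j]=2 take 2 → j++
[i=1,j=1] A[i]=11>B[j]=4 take 4 → j++
[i=1,j=2] A[i]=11<=B[j]=15 take 11 → i++
[i=2,j=2] A[i]=18>B[j]=15 take 15 → j++
[i=2,j=3] A[i]=18<=B[j]=33 take 18 → i++
[i=3,j=3] A[i]=22<=B[j]=33 take 22 → i++
[i=4,j=3] A[i]=23<=B[j]=33 take 23 → i++
[i=5,j=3] A[i]=30<=B[j]=33 take 30 → i++
[i=6,j=3] A[i]=32<=B[j]=33 take 32 → i++
[i=7,j=3] A done, take B[j]=33 → j++
[i=7,j=4] A done, take B[j]=34 → j++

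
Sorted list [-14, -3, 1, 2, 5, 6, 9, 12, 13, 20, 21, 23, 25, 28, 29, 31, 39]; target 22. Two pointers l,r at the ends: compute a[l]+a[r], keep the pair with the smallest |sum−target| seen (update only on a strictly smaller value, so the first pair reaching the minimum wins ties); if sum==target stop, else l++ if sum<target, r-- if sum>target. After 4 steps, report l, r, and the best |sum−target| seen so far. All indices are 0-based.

l=1, r=13, best |Δ|=3

l=0 r=16: -14+39=25 d=3 *, r--
l=0 r=15: -14+31=17 d=5, l++
l=1 r=15: -3+31=28 d=6, r--
l=1 r=14: -3+29=26 d=4, r--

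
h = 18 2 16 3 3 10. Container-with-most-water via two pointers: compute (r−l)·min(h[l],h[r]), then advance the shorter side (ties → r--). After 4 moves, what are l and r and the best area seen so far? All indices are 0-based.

l=0 r=5: min(18,10)*5=50 best=50 *, r--
l=0 r=4: min(18,3)*4=12 best=50, r--
l=0 r=3: min(18,3)*3=9 best=50, r--
l=0 r=2: min(18,16)*2=32 best=50, r--

l=0, r=1, best area=50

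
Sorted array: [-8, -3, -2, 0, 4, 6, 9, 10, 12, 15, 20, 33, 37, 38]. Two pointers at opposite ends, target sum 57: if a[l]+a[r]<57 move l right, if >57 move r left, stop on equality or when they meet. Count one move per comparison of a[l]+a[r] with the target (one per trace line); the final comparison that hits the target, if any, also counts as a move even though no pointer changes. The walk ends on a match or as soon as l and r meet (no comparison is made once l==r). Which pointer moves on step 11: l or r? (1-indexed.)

r

l=1 r=14: -8+38=30 <57, l++
l=2 r=14: -3+38=35 <57, l++
l=3 r=14: -2+38=36 <57, l++
l=4 r=14: 0+38=38 <57, l++
l=5 r=14: 4+38=42 <57, l++
l=6 r=14: 6+38=44 <57, l++
l=7 r=14: 9+38=47 <57, l++
l=8 r=14: 10+38=48 <57, l++
l=9 r=14: 12+38=50 <57, l++
l=10 r=14: 15+38=53 <57, l++
l=11 r=14: 20+38=58 >57, r--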